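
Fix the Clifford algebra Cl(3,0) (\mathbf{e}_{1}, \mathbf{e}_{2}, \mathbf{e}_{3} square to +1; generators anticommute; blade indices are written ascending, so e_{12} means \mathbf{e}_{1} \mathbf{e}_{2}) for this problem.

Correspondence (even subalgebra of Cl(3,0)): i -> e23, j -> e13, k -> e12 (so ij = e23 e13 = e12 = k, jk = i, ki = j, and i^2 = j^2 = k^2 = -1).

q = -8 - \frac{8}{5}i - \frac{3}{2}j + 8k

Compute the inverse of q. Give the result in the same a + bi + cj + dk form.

In blades: q = -8 + 8 e_{12} - \frac{3}{2} e_{13} - \frac{8}{5} e_{23}.
With qbar = -8 - 8 e_{12} + \frac{3}{2} e_{13} + \frac{8}{5} e_{23} (scalar fixed, mapped units negated), q qbar = \frac{13281}{100} (the sum of squared coefficients), so q^-1 = qbar / (\frac{13281}{100}) = -\frac{800}{13281} - \frac{800}{13281} e_{12} + \frac{50}{4427} e_{13} + \frac{160}{13281} e_{23}; translating back:
Answer: -\frac{800}{13281} + \frac{160}{13281}i + \frac{50}{4427}j - \frac{800}{13281}k


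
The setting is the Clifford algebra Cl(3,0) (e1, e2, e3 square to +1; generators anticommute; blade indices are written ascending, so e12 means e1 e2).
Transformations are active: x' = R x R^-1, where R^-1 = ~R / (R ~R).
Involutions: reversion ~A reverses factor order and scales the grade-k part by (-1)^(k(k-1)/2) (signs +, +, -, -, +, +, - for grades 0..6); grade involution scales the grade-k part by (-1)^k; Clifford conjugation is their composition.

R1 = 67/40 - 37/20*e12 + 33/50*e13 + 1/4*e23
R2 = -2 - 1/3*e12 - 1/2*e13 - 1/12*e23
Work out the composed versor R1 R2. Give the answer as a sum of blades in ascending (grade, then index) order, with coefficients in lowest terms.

Distribute over the terms of R1 (each basis-blade product reordered to ascending indices, repeated generators contracted through their squares):
(67/40) R2 = -67/20 - 67/120*e12 - 67/80*e13 - 67/480*e23
(-37/20*e12) R2 = -37/60 + 37/10*e12 + 37/240*e13 - 37/40*e23
(33/50*e13) R2 = 33/100 + 11/200*e12 - 33/25*e13 - 11/50*e23
(1/4*e23) R2 = 1/48 - 1/8*e12 + 1/12*e13 - 1/2*e23
Summing the partial products and collecting blades:
Answer: -4339/1200 + 1843/600*e12 - 48/25*e13 - 4283/2400*e23


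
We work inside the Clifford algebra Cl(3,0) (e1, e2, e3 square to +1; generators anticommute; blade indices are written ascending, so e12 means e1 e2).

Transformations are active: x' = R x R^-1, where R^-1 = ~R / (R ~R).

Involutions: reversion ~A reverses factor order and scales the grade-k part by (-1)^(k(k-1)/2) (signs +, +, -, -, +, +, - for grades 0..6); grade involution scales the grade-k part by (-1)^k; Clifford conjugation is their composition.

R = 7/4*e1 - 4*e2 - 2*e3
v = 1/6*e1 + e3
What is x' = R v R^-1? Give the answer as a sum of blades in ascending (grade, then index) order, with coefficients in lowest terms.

~R = 7/4*e1 - 4*e2 - 2*e3, and R ~R = 369/16, so R^-1 = ~R / (369/16).
R v = -41/24 + 2/3*e12 + 25/12*e13 - 4*e23
Answer: -23/54*e1 + 16/27*e2 - 19/27*e3


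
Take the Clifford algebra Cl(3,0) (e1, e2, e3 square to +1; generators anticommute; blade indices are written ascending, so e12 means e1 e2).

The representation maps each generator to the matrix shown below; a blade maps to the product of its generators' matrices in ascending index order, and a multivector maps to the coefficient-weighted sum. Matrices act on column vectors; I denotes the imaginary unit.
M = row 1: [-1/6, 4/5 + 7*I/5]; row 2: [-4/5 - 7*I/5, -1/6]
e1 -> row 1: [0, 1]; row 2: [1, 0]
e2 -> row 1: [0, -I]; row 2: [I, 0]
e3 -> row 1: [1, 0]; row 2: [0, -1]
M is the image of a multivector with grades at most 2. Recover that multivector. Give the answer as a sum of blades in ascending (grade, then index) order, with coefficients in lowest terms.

Method: 1, rho(e1), rho(e2), rho(e3) form a trace-orthogonal basis of the 2x2 complex matrices (tr(X Y) = 2 if X = Y, else 0), so M = m0*1 + m1*rho(e1) + m2*rho(e2) + m3*rho(e3) with m0 = tr(M)/2 = -1/6, m1 = tr(M rho(e1))/2 = 0, m2 = tr(M rho(e2))/2 = -7/5 + 4*I/5, m3 = tr(M rho(e3))/2 = 0.
Multiplying table entries, the bivector images are rho(e12) = I*rho(e3), rho(e13) = -I*rho(e2), rho(e23) = I*rho(e1); with real blade coefficients the real parts of m0..m3 are the coefficients of 1, e1, e2, e3 and the imaginary parts give the bivectors (e23: Im m1, e13: -Im m2, e12: Im m3).
Answer: -1/6 - 7/5*e2 - 4/5*e13


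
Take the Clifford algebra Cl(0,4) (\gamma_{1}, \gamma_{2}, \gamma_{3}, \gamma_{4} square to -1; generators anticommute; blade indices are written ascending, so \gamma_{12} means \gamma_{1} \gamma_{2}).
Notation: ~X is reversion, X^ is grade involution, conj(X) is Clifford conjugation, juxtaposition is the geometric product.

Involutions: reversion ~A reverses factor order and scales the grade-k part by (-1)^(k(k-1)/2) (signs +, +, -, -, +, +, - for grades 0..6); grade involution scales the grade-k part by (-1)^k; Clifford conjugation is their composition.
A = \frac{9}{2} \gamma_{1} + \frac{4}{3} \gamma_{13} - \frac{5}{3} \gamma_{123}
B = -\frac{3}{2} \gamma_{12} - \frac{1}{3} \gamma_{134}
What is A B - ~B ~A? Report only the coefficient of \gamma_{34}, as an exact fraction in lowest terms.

first term: \frac{27}{4} \gamma_{2} - \frac{5}{2} \gamma_{3} + \frac{4}{9} \gamma_{4} + 2 \gamma_{23} + \frac{5}{9} \gamma_{24} + \frac{3}{2} \gamma_{34}
second term: \frac{27}{4} \gamma_{2} - \frac{5}{2} \gamma_{3} + \frac{4}{9} \gamma_{4} - 2 \gamma_{23} - \frac{5}{9} \gamma_{24} - \frac{3}{2} \gamma_{34}
Answer: 3


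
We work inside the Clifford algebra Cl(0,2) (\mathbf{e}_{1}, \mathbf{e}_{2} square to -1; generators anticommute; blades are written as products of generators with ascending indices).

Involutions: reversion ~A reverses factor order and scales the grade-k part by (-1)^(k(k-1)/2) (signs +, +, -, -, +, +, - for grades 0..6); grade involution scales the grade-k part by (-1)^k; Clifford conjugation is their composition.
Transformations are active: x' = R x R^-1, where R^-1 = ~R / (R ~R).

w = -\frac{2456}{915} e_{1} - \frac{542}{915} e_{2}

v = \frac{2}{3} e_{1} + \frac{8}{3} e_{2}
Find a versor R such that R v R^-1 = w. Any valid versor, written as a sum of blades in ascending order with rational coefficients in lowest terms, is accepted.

A norm check does it: q(v) = q(w) = -\frac{68}{9}, hence R = v + w = -\frac{1846}{915} e_{1} + \frac{1898}{915} e_{2} realises the map — parallel part kept, (v - w)/2 negated, v carried to w.
Answer: -\frac{1846}{915} e_{1} + \frac{1898}{915} e_{2}


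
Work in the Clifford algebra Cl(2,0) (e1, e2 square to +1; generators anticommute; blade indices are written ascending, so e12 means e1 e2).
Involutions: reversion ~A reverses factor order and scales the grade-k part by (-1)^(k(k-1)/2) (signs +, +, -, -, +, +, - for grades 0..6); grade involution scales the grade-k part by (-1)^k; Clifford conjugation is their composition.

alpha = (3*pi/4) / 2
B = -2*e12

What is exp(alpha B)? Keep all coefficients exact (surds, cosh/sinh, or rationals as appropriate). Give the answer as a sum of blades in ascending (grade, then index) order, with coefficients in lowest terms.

B^2 = (-2)^2*(e12)^2 = 4*(-1) = -4 (a basis 2-blade squares to minus the product of its generators' squares).
B^2 = -4 — a negative square means the series sums to a rotation: l = 2, alpha*l = 3*pi/4, so exp(alpha B) = cos(3*pi/4) + (sin(3*pi/4)/2)*B = -sqrt(2)/2 + (sqrt(2)/4)*B.
Answer: -sqrt(2)/2 - sqrt(2)/2*e12


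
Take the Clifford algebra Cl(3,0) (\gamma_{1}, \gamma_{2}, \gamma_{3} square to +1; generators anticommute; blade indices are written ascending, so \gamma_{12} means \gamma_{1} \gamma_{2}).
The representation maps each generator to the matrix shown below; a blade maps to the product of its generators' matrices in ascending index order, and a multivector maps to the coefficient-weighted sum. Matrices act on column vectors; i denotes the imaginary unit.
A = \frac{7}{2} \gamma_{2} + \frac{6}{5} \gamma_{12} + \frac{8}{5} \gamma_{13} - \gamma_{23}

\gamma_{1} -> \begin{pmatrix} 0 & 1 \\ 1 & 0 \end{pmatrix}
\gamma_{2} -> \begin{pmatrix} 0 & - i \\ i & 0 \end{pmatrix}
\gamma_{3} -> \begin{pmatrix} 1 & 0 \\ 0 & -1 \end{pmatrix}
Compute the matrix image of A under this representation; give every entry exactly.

Bivector images (products of the table entries): rho(\gamma_{12}) = rho(\gamma_{1})rho(\gamma_{2}) = \begin{pmatrix} i & 0 \\ 0 & - i \end{pmatrix}; rho(\gamma_{13}) = rho(\gamma_{1})rho(\gamma_{3}) = \begin{pmatrix} 0 & -1 \\ 1 & 0 \end{pmatrix}; rho(\gamma_{23}) = rho(\gamma_{2})rho(\gamma_{3}) = \begin{pmatrix} 0 & i \\ i & 0 \end{pmatrix}.
M = (\frac{7}{2})*rho(\gamma_{2}) + (\frac{6}{5})*rho(\gamma_{12}) + (\frac{8}{5})*rho(\gamma_{13}) + (-1)*rho(\gamma_{23}), summed entrywise:
Answer: \begin{pmatrix} \frac{6 i}{5} & - \frac{8}{5} - \frac{9 i}{2} \\ \frac{8}{5} + \frac{5 i}{2} & - \frac{6 i}{5} \end{pmatrix}


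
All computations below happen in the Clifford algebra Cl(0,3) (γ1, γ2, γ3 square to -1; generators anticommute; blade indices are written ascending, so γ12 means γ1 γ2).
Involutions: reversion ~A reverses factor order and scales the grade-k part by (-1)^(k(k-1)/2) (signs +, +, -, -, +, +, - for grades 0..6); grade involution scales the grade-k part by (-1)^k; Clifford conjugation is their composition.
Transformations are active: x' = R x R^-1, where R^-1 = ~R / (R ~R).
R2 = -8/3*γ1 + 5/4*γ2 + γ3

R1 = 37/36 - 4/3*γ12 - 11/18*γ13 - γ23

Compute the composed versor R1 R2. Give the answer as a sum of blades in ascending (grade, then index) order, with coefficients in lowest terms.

Distribute over the terms of R2 (each basis-blade product reordered to ascending indices, repeated generators contracted through their squares):
R1 (-8/3*γ1) = -74/27*γ1 + 32/9*γ2 + 44/27*γ3 + 8/3*γ123
R1 (5/4*γ2) = 5/3*γ1 + 185/144*γ2 - 5/4*γ3 + 55/72*γ123
R1 (γ3) = 11/18*γ1 + γ2 + 37/36*γ3 - 4/3*γ123
Summing the partial products and collecting blades:
Answer: -25/54*γ1 + 841/144*γ2 + 38/27*γ3 + 151/72*γ123


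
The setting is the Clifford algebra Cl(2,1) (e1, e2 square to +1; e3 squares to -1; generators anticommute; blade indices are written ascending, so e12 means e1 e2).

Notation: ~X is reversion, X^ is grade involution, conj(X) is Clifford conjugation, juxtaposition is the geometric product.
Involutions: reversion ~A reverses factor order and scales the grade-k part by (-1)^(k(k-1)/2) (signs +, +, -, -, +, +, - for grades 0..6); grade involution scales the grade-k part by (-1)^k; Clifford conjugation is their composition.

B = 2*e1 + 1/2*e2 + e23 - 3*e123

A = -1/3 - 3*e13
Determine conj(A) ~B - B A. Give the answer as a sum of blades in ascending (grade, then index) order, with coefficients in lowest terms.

first term: -2/3*e1 - 55/6*e2 - 6*e3 - 3*e12 + 1/3*e23 - 5/2*e123
second term: -2/3*e1 - 55/6*e2 - 6*e3 + 3*e12 - 1/3*e23 + 5/2*e123
Answer: -6*e12 + 2/3*e23 - 5*e123


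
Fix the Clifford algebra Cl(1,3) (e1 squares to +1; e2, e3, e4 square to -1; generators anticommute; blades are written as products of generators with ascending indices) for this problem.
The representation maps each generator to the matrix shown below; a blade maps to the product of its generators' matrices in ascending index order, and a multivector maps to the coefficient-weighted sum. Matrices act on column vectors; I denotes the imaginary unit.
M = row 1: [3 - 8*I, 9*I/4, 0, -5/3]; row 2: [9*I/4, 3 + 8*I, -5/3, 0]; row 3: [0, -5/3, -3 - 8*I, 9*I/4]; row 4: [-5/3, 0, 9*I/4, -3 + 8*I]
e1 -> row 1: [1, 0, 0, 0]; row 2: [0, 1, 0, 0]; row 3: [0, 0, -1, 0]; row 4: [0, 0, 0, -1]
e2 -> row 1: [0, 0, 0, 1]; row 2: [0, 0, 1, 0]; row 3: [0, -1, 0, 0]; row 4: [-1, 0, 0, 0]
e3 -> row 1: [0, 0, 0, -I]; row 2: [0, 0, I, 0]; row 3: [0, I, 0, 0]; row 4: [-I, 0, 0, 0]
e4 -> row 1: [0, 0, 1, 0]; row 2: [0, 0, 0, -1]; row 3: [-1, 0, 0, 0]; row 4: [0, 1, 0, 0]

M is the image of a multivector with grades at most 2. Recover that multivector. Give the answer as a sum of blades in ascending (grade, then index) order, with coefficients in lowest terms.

Method: the blade images are trace-orthogonal — tr(rho(e_A) rho(e_B)^-1) = 4 if A = B and 0 otherwise — and rho(e_A)^-1 = (e_A)^2 * rho(e_A) with (e_A)^2 = +1 or -1, so the coefficient of e_A in the preimage is (e_A)^2 * tr(M rho(e_A))/4.
Nonzero projections over blades of grade <= 2: e1: (e1)^2 = +1, tr(M rho(e1)) = 12, coefficient 3; e1 e2: (e1 e2)^2 = +1, tr(M rho(e1 e2)) = -20/3, coefficient -5/3; e2 e3: (e2 e3)^2 = -1, tr(M rho(e2 e3)) = -32, coefficient 8; e3 e4: (e3 e4)^2 = -1, tr(M rho(e3 e4)) = 9, coefficient -9/4. Every other blade of grade <= 2 projects to 0.
Answer: 3*e1 - 5/3*e1 e2 + 8*e2 e3 - 9/4*e3 e4


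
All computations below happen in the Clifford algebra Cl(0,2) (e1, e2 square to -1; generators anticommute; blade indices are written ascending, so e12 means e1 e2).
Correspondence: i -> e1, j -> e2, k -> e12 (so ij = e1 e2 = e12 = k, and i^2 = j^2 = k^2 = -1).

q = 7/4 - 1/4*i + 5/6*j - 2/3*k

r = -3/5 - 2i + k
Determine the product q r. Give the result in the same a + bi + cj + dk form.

In blades: q = 7/4 - 1/4*e1 + 5/6*e2 - 2/3*e12, r = -3/5 - 2*e1 + e12.
Distribute q over r term by term (generator squares from the signature, products reordered to ascending indices): (7/4)*r = -21/20 - 7/2*e1 + 7/4*e12; (-1/4*e1)*r = -1/2 + 3/20*e1 + 1/4*e2; (5/6*e2)*r = 5/6*e1 - 1/2*e2 + 5/3*e12; (-2/3*e12)*r = 2/3 + 4/3*e2 + 2/5*e12.
Sum: -53/60 - 151/60*e1 + 13/12*e2 + 229/60*e12; translating back through the correspondence:
Answer: -53/60 - 151/60*i + 13/12*j + 229/60*k


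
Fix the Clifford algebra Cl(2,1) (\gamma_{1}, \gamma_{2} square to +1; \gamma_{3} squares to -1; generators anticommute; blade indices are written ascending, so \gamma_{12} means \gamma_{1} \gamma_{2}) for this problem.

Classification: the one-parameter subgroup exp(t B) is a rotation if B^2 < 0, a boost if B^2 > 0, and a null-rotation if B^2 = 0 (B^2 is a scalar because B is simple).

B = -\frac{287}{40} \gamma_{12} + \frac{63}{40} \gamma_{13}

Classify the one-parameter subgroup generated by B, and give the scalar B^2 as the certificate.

B^2 term by term: the squares give (-\frac{287}{40})^2*(\gamma_{12})^2 + (\frac{63}{40})^2*(\gamma_{13})^2 = \frac{82369}{1600}*(-1) + \frac{3969}{1600}*(+1) = -49 (each basis 2-blade squares to minus the product of its generators' squares); cross terms between blades sharing an index anticommute and cancel. So B^2 = -49.
Answer: rotation, certificate B^2 = -49. One invariant decides it: the square -49 survives every conjugation, and its sign is exactly the classification.


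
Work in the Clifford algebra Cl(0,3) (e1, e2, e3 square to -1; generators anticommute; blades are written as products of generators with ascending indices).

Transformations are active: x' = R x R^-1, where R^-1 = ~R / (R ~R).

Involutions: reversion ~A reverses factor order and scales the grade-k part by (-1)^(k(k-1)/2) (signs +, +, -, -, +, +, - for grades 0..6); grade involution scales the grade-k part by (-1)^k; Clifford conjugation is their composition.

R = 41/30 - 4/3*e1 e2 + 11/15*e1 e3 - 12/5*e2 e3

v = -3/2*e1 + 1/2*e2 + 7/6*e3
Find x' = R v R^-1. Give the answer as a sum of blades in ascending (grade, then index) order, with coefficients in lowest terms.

~R = 41/30 + 4/3*e1 e2 - 11/15*e1 e3 + 12/5*e2 e3, and R ~R = 2983/300, so R^-1 = ~R / (2983/300).
R v = -403/180*e1 + 329/60*e2 - 127/180*e3 + 151/90*e1 e2 e3
Answer: 4007/53694*e1 + 40799/53694*e2 - 97217/53694*e3


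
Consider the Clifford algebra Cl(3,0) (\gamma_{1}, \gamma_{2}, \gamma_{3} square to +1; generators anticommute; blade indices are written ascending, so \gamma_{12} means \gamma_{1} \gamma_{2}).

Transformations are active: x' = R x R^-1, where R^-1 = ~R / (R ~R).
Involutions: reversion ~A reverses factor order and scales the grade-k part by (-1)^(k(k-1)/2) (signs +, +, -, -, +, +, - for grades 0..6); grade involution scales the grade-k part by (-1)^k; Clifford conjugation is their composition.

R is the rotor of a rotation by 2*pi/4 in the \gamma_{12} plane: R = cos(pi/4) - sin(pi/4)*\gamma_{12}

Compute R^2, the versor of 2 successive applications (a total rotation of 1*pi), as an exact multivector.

Half-angle bookkeeping: 2 applications in \gamma_{12} add up to rotor phase 2*pi/4 = \frac{\pi}{2}, so R^2 = cos(\frac{\pi}{2}) - sin(\frac{\pi}{2})*\gamma_{12}.
cos(\frac{\pi}{2}) = 0 and sin(\frac{\pi}{2}) = 1, so R^2 = -\gamma_{12}. The net rotation is 1*pi; the rotor keeps the half-angle phase exactly.
Answer: -\gamma_{12}


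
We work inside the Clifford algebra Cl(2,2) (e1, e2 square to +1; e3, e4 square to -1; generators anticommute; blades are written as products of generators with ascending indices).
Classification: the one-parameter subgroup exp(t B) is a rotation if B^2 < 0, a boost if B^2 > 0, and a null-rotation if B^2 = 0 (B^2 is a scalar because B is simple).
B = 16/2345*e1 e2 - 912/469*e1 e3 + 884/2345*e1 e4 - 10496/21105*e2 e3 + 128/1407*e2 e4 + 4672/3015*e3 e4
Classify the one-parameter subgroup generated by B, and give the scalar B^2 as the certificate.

B^2 term by term: the squares give (16/2345)^2*(e1 e2)^2 + (-912/469)^2*(e1 e3)^2 + (884/2345)^2*(e1 e4)^2 + (-10496/21105)^2*(e2 e3)^2 + (128/1407)^2*(e2 e4)^2 + (4672/3015)^2*(e3 e4)^2 = 256/5499025*(-1) + 831744/219961*(+1) + 781456/5499025*(+1) + 110166016/445421025*(+1) + 16384/1979649*(+1) + 21827584/9090225*(-1) = 16/9 (each basis 2-blade squares to minus the product of its generators' squares); cross terms between blades sharing an index anticommute and cancel; the commuting (index-disjoint) pairs give grade-4 terms 2*c*c'*(blade product), which cancel blade by blade — e1 e2 e3 e4: 149504/7070175 + 77824/219961 - 18556928/49491225 = 0 — confirming B is simple. So B^2 = 16/9.
Answer: boost, certificate B^2 = 16/9. Why this suffices: the scalar 16/9 survives any versor conjugation, so its sign alone determines the class however B is presented.


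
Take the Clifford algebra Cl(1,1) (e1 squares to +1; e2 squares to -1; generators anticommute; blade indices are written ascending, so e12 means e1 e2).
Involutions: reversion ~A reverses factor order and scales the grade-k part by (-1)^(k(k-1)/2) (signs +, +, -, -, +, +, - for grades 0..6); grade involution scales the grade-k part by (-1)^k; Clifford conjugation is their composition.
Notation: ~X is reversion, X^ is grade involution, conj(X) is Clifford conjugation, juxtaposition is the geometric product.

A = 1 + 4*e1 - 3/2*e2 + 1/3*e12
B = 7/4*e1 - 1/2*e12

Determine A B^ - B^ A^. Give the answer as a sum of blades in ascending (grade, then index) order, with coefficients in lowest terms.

first term: -43/6 - e1 - 17/12*e2 - 25/8*e12
second term: 41/6 - e1 - 31/12*e2 - 25/8*e12
Answer: -14 + 7/6*e2


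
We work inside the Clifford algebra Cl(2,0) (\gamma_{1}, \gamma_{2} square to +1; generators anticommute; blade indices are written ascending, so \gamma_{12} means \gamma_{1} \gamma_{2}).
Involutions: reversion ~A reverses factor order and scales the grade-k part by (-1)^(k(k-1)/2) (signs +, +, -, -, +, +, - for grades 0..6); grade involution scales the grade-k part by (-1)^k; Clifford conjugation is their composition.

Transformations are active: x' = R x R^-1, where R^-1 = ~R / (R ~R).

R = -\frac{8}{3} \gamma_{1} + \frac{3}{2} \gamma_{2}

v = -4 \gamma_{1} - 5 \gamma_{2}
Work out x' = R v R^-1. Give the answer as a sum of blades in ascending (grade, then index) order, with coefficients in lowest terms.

~R = -\frac{8}{3} \gamma_{1} + \frac{3}{2} \gamma_{2}, and R ~R = \frac{337}{36}, so R^-1 = ~R / (\frac{337}{36}).
R v = \frac{19}{6} + \frac{58}{3} \gamma_{12}
Answer: \frac{740}{337} \gamma_{1} + \frac{2027}{337} \gamma_{2}


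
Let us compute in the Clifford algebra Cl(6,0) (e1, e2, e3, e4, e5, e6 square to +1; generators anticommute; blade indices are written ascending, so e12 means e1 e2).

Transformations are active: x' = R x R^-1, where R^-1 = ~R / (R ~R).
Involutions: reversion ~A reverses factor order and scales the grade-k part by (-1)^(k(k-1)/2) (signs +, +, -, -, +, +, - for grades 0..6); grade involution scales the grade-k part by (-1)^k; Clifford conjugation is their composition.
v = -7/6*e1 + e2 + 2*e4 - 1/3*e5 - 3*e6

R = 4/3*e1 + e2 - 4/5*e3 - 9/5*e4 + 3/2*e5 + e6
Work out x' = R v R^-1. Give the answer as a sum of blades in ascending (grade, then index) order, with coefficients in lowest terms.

~R = 4/3*e1 + e2 - 4/5*e3 - 9/5*e4 + 3/2*e5 + e6, and R ~R = 8917/900, so R^-1 = ~R / (8917/900).
R v = -689/90 + 5/2*e12 - 14/15*e13 + 17/30*e14 + 47/36*e15 - 17/6*e16 + 4/5*e23 + 19/5*e24 - 11/6*e25 - 4*e26 - 8/5*e34 + 4/15*e35 + 12/5*e36 - 12/5*e45 + 17/5*e46 - 25/6*e56
Answer: -47821/53502*e1 - 22697/8917*e2 + 11024/8917*e3 + 6970/8917*e4 - 53093/26751*e5 + 12971/8917*e6


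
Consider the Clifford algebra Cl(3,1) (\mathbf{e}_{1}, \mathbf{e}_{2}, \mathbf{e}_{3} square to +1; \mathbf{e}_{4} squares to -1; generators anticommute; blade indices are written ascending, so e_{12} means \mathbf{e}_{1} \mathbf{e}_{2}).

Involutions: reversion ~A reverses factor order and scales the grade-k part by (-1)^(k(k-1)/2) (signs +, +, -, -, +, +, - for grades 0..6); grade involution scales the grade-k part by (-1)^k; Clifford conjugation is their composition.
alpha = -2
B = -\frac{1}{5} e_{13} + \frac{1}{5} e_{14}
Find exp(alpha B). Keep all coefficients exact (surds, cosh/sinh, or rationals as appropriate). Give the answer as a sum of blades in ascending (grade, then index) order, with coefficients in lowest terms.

B^2 term by term: the squares give (-\frac{1}{5})^2*(e_{13})^2 + (\frac{1}{5})^2*(e_{14})^2 = \frac{1}{25}*(-1) + \frac{1}{25}*(+1) = 0 (each basis 2-blade squares to minus the product of its generators' squares); cross terms between blades sharing an index anticommute and cancel. So B^2 = 0.
B^2 = 0, so the series closes: exp(alpha B) = 1 + alpha B (parabolic case).
Answer: 1 + \frac{2}{5} e_{13} - \frac{2}{5} e_{14}


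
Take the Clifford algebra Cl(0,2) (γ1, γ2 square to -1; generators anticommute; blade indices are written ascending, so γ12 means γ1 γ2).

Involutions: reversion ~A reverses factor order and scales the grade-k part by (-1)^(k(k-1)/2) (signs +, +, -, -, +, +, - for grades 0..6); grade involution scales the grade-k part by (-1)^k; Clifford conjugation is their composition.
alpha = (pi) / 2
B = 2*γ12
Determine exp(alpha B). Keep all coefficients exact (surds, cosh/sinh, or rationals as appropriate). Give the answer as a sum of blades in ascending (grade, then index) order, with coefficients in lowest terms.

B^2 = (2)^2*(γ12)^2 = 4*(-1) = -4 (a basis 2-blade squares to minus the product of its generators' squares).
B^2 = -4 — a negative square means the series sums to a rotation: l = 2, alpha*l = pi, so exp(alpha B) = cos(pi) + (sin(pi)/2)*B = -1 + (0)*B.
Answer: -1


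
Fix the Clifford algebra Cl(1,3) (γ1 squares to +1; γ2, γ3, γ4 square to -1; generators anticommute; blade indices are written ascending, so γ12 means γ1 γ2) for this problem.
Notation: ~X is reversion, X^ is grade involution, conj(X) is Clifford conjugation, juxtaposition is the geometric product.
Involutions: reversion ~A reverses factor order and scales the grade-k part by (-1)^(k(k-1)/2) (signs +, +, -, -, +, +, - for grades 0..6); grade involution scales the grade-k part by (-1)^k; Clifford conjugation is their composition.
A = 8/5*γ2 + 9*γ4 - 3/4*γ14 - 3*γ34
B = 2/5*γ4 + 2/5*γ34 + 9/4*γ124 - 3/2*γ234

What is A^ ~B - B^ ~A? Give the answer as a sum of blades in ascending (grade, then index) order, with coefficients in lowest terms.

first term: 12/5 + 3/10*γ1 + 45/16*γ2 + 24/5*γ3 - 81/4*γ12 + 3/10*γ13 + 18/5*γ14 + 27/2*γ23 - 16/25*γ24 + 12/5*γ34 - 45/8*γ123 + 16/25*γ234
second term: 12/5 - 3/10*γ1 - 45/16*γ2 - 24/5*γ3 + 81/4*γ12 - 3/10*γ13 - 18/5*γ14 - 27/2*γ23 + 16/25*γ24 - 12/5*γ34 - 45/8*γ123 + 16/25*γ234
Answer: 3/5*γ1 + 45/8*γ2 + 48/5*γ3 - 81/2*γ12 + 3/5*γ13 + 36/5*γ14 + 27*γ23 - 32/25*γ24 + 24/5*γ34


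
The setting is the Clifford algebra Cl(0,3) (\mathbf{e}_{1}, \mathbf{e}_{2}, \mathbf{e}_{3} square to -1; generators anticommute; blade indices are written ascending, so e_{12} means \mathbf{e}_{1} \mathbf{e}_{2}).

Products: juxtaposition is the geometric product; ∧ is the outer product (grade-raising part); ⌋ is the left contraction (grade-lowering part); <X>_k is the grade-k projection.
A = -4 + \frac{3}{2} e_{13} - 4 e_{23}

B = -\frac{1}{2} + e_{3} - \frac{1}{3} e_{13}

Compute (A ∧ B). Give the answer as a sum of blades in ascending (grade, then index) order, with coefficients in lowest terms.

step 1: 2 - 4 e_{3} + \frac{7}{12} e_{13} + 2 e_{23}
Answer: 2 - 4 e_{3} + \frac{7}{12} e_{13} + 2 e_{23}


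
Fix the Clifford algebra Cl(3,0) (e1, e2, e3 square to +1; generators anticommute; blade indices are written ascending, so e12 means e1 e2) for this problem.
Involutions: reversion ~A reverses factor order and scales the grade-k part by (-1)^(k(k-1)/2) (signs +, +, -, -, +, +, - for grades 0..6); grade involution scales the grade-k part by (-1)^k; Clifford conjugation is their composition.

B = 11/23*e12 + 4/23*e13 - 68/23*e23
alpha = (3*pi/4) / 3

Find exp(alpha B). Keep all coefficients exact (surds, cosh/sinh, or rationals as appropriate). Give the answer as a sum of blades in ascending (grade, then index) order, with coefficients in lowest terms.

B^2 term by term: the squares give (11/23)^2*(e12)^2 + (4/23)^2*(e13)^2 + (-68/23)^2*(e23)^2 = 121/529*(-1) + 16/529*(-1) + 4624/529*(-1) = -9 (each basis 2-blade squares to minus the product of its generators' squares); cross terms between blades sharing an index anticommute and cancel. So B^2 = -9.
B^2 = -9 — the series telescopes trigonometrically here: l = 3, alpha*l = 3*pi/4, so exp(alpha B) = cos(3*pi/4) + (sin(3*pi/4)/3)*B = -sqrt(2)/2 + (sqrt(2)/6)*B.
Answer: -sqrt(2)/2 + 11*sqrt(2)/138*e12 + 2*sqrt(2)/69*e13 - 34*sqrt(2)/69*e23


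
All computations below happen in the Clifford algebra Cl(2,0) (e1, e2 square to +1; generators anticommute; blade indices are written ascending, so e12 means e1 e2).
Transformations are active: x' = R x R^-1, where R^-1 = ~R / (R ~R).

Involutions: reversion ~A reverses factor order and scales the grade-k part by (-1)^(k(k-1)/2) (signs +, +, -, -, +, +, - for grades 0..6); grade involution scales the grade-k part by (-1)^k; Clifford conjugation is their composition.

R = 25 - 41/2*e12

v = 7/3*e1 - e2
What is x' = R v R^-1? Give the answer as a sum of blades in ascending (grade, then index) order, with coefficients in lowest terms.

~R = 25 + 41/2*e12, and R ~R = 4181/4, so R^-1 = ~R / (4181/4).
R v = 473/6*e1 + 137/6*e2
Answer: 6011/4181*e1 + 26243/12543*e2


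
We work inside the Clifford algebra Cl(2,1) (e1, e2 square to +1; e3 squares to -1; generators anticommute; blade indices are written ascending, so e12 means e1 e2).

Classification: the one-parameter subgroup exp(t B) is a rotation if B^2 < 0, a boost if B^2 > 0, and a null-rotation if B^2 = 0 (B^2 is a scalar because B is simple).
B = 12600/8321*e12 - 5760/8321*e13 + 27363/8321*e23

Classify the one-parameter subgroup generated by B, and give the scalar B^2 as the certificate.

B^2 term by term: the squares give (12600/8321)^2*(e12)^2 + (-5760/8321)^2*(e13)^2 + (27363/8321)^2*(e23)^2 = 158760000/69239041*(-1) + 33177600/69239041*(+1) + 748733769/69239041*(+1) = 9 (each basis 2-blade squares to minus the product of its generators' squares); cross terms between blades sharing an index anticommute and cancel. So B^2 = 9.
Answer: boost, certificate B^2 = 9. Note: conjugating B changes its blade decomposition but never the scalar B^2 = 9, whose sign settles the classification.


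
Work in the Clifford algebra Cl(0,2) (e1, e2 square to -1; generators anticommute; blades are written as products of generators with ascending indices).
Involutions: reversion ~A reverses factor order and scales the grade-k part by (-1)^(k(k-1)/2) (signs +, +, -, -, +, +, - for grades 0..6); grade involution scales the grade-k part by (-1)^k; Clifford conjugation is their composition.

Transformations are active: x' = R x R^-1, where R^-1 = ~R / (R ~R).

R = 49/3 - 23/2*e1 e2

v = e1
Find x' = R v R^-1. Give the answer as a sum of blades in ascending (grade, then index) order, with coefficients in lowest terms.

~R = 49/3 + 23/2*e1 e2, and R ~R = 14365/36, so R^-1 = ~R / (14365/36).
R v = 49/3*e1 - 23/2*e2
Answer: 4843/14365*e1 - 13524/14365*e2


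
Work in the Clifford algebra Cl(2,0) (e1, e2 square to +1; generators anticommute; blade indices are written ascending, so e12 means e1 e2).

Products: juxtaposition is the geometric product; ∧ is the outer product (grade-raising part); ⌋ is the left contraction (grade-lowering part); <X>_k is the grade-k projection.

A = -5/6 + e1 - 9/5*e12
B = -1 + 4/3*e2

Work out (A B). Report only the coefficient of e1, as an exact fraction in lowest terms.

step 1: 5/6 - 17/5*e1 - 10/9*e2 + 47/15*e12
Answer: -17/5


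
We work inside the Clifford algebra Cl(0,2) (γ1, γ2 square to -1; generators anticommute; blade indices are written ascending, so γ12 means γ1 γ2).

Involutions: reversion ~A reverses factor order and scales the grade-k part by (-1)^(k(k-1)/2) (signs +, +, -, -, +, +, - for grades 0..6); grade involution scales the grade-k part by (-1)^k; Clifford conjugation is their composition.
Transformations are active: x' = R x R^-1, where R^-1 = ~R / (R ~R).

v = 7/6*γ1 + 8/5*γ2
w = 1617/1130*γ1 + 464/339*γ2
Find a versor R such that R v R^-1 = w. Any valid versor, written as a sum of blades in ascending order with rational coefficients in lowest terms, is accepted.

Reasoning: v^2 = w^2 = -3529/900 since conjugation preserves the quadratic form; R = v + w = 4403/1695*γ1 + 5032/1695*γ2 is then valid when invertible, keeping its own part and reversing (v - w)/2.
Answer: 4403/1695*γ1 + 5032/1695*γ2


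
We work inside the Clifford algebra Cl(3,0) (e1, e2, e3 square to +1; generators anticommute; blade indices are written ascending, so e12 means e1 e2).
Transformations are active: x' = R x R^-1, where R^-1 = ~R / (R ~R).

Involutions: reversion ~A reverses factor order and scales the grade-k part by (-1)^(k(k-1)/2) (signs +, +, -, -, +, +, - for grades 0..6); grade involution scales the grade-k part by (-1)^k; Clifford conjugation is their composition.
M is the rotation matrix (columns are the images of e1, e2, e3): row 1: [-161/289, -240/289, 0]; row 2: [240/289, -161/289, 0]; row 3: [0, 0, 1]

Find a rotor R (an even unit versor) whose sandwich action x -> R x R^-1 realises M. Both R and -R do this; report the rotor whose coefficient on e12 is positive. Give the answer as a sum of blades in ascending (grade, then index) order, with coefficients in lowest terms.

Method: write R = a + b12*e12 + b13*e13 + b23*e23 with a^2 + b12^2 + b13^2 + b23^2 = 1 (so R^-1 = ~R). Expanding the columns R e_j ~R gives tr M = 4a^2 - 1 and, from the antisymmetric part, M21 - M12 = -4a*b12, M13 - M31 = 4a*b13, M32 - M23 = -4a*b23.
Here tr M = -33/289, so a^2 = (1 + tr M)/4 = 64/289 and a = ±8/17. Taking a = 8/17: M21 - M12 = 480/289, M13 - M31 = 0, M32 - M23 = 0, giving b12 = -15/17, b13 = 0, b23 = 0, i.e. R = 8/17 - 15/17*e12.
Its e12 coefficient is negative, so report the other preimage -R.
Answer: -8/17 + 15/17*e12. Key observation: the double cover Spin(3) -> SO(3) sends R and -R to the same matrix (trace -33/289 here), so the stated sign of the e12 coefficient is what selects one sheet.


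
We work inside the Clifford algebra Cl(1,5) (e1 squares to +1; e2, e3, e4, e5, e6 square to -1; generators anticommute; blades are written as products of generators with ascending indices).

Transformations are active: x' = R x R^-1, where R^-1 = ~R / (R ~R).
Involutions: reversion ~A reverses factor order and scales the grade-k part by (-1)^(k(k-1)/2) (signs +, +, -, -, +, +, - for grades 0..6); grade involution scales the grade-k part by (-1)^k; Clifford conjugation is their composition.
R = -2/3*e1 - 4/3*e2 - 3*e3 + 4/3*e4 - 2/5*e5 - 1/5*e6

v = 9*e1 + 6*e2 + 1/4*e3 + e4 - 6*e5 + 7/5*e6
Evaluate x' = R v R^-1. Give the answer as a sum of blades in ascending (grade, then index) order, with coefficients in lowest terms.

~R = -2/3*e1 - 4/3*e2 - 3*e3 + 4/3*e4 - 2/5*e5 - 1/5*e6, and R ~R = -554/45, so R^-1 = ~R / (-554/45).
R v = -211/300 + 8*e1 e2 + 161/6*e1 e3 - 38/3*e1 e4 + 38/5*e1 e5 + 13/15*e1 e6 + 53/3*e2 e3 - 28/3*e2 e4 + 52/5*e2 e5 - 2/3*e2 e6 - 10/3*e3 e4 + 181/10*e3 e5 - 83/20*e3 e6 - 38/5*e4 e5 + 31/15*e4 e6 - 44/25*e5 e6
Answer: -25141/2770*e1 - 8521/1385*e2 - 821/1385*e3 - 1174/1385*e4 + 82467/13850*e5 - 39413/27700*e6


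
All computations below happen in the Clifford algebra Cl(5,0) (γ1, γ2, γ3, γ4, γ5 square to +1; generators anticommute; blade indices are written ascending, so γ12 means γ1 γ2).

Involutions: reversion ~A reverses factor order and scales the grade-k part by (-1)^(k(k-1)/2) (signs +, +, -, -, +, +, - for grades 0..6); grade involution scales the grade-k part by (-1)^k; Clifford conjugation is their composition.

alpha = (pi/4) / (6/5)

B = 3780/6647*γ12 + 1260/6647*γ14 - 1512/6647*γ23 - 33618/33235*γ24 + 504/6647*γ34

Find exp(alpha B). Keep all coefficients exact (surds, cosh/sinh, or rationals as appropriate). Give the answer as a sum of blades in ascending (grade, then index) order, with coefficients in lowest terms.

B^2 term by term: the squares give (3780/6647)^2*(γ12)^2 + (1260/6647)^2*(γ14)^2 + (-1512/6647)^2*(γ23)^2 + (-33618/33235)^2*(γ24)^2 + (504/6647)^2*(γ34)^2 = 14288400/44182609*(-1) + 1587600/44182609*(-1) + 2286144/44182609*(-1) + 1130169924/1104565225*(-1) + 254016/44182609*(-1) = -36/25 (each basis 2-blade squares to minus the product of its generators' squares); cross terms between blades sharing an index anticommute and cancel; the commuting (index-disjoint) pairs give grade-4 terms 2*c*c'*(blade product), which cancel blade by blade — γ1234: 3810240/44182609 - 3810240/44182609 = 0 — confirming B is simple. So B^2 = -36/25.
B^2 = -36/25 — the negative square puts this in the circular regime; l = 6/5, alpha*l = pi/4, so exp(alpha B) = cos(pi/4) + (sin(pi/4)/(6/5))*B = sqrt(2)/2 + (5*sqrt(2)/12)*B.
Answer: sqrt(2)/2 + 1575*sqrt(2)/6647*γ12 + 525*sqrt(2)/6647*γ14 - 630*sqrt(2)/6647*γ23 - 5603*sqrt(2)/13294*γ24 + 210*sqrt(2)/6647*γ34


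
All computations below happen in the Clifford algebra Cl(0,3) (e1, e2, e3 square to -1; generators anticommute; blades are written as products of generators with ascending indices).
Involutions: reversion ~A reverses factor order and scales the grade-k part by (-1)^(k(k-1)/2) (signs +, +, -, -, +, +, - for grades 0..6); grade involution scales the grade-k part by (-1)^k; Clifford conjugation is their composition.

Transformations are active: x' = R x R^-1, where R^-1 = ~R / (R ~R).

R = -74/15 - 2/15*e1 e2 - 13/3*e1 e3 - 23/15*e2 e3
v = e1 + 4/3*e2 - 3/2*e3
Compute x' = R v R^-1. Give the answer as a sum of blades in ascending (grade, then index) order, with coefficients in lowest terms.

~R = -74/15 + 2/15*e1 e2 + 13/3*e1 e3 + 23/15*e2 e3, and R ~R = 10234/225, so R^-1 = ~R / (10234/225).
R v = -1013/90*e1 - 811/90*e2 + 46/45*e3 + 40/9*e1 e2 e3
Answer: 17530/15351*e1 + 7513/5117*e2 + 12815/10234*e3


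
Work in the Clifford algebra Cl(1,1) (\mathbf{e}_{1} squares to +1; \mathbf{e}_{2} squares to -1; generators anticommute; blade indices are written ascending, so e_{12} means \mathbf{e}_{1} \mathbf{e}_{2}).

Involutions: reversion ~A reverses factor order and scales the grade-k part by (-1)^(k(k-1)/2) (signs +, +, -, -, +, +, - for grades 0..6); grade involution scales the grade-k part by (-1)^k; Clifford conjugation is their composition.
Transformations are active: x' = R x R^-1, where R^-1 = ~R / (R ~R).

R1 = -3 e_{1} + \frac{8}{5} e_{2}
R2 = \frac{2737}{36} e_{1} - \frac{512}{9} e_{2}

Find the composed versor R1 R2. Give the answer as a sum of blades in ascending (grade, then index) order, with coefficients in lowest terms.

Distribute over the terms of R1 (each basis-blade product reordered to ascending indices, repeated generators contracted through their squares):
(-3 e_{1}) R2 = -\frac{2737}{12} + \frac{512}{3} e_{12}
(\frac{8}{5} e_{2}) R2 = \frac{4096}{45} - \frac{5474}{45} e_{12}
Summing the partial products and collecting blades:
Answer: -\frac{24671}{180} + \frac{2206}{45} e_{12}


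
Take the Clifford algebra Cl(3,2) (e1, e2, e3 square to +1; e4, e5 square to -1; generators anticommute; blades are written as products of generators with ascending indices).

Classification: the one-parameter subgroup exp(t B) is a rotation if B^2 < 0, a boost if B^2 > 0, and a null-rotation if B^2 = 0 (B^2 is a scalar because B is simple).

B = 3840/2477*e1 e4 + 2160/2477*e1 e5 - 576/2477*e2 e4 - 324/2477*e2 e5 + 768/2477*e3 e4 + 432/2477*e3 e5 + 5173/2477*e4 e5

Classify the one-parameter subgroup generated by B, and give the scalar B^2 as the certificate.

B^2 term by term: the squares give (3840/2477)^2*(e1 e4)^2 + (2160/2477)^2*(e1 e5)^2 + (-576/2477)^2*(e2 e4)^2 + (-324/2477)^2*(e2 e5)^2 + (768/2477)^2*(e3 e4)^2 + (432/2477)^2*(e3 e5)^2 + (5173/2477)^2*(e4 e5)^2 = 14745600/6135529*(+1) + 4665600/6135529*(+1) + 331776/6135529*(+1) + 104976/6135529*(+1) + 589824/6135529*(+1) + 186624/6135529*(+1) + 26759929/6135529*(-1) = -1 (each basis 2-blade squares to minus the product of its generators' squares); cross terms between blades sharing an index anticommute and cancel; the commuting (index-disjoint) pairs give grade-4 terms 2*c*c'*(blade product), which cancel blade by blade — e1 e2 e4 e5: 2488320/6135529 - 2488320/6135529 = 0; e1 e3 e4 e5: -3317760/6135529 + 3317760/6135529 = 0; e2 e3 e4 e5: 497664/6135529 - 497664/6135529 = 0 — confirming B is simple. So B^2 = -1.
Answer: rotation, certificate B^2 = -1. The invariant at work: B^2 = -1 is unchanged by conjugation, hence its sign classifies the subgroup whatever basis B is written in.


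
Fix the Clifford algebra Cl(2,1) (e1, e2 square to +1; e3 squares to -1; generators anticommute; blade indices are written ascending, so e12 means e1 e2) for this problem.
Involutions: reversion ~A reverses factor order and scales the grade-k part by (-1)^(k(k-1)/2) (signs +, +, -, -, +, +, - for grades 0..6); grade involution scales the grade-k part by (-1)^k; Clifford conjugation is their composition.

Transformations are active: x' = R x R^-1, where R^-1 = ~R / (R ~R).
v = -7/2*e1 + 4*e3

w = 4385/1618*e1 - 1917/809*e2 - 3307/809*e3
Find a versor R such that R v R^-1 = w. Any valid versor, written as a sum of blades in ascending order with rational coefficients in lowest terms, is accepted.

The midline construction: v and w both square to -15/4, so reflecting in their sum -639/809*e1 - 1917/809*e2 - 71/809*e3 exchanges them.
Answer: -639/809*e1 - 1917/809*e2 - 71/809*e3


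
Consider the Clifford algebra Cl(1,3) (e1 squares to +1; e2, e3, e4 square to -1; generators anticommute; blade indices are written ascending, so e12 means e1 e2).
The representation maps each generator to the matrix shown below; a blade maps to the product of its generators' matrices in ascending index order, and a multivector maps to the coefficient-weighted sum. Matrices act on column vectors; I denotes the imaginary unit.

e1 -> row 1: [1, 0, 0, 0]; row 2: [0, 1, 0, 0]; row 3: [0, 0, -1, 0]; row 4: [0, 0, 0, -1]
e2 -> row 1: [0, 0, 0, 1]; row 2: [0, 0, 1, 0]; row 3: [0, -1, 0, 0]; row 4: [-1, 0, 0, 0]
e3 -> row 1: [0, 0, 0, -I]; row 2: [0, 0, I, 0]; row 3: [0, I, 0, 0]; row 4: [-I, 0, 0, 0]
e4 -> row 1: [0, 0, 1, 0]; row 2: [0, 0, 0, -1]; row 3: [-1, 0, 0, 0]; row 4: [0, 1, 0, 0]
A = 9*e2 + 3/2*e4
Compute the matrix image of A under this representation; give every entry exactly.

M = (9)*rho(e2) + (3/2)*rho(e4), summed entrywise:
Answer: row 1: [0, 0, 3/2, 9]; row 2: [0, 0, 9, -3/2]; row 3: [-3/2, -9, 0, 0]; row 4: [-9, 3/2, 0, 0]


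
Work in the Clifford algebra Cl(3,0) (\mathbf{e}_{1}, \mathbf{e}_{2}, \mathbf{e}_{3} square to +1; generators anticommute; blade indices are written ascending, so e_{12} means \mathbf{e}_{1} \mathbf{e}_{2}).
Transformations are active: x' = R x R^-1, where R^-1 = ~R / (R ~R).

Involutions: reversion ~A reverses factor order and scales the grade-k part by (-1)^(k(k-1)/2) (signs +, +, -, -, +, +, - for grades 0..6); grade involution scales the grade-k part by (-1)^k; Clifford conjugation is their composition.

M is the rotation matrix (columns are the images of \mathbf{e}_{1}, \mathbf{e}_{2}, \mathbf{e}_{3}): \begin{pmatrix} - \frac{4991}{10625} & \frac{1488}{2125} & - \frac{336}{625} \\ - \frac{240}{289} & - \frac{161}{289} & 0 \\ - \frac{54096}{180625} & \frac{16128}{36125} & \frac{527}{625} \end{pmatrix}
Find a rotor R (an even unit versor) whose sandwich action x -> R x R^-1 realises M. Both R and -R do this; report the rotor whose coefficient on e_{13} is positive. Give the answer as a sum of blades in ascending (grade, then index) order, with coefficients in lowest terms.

Method: write R = a + b12*e_{12} + b13*e_{13} + b23*e_{23} with a^2 + b12^2 + b13^2 + b23^2 = 1 (so R^-1 = ~R). Expanding the columns R e_j ~R gives tr M = 4a^2 - 1 and, from the antisymmetric part, M21 - M12 = -4a*b12, M13 - M31 = 4a*b13, M32 - M23 = -4a*b23.
Here tr M = -\frac{33169}{180625}, so a^2 = (1 + tr M)/4 = \frac{36864}{180625} and a = ±\frac{192}{425}. Taking a = \frac{192}{425}: M21 - M12 = -\frac{55296}{36125}, M13 - M31 = -\frac{43008}{180625}, M32 - M23 = \frac{16128}{36125}, giving b12 = \frac{72}{85}, b13 = -\frac{56}{425}, b23 = -\frac{21}{85}, i.e. R = \frac{192}{425} + \frac{72}{85} e_{12} - \frac{56}{425} e_{13} - \frac{21}{85} e_{23}.
Its e_{13} coefficient is negative, so report the other preimage -R.
Answer: -\frac{192}{425} - \frac{72}{85} e_{12} + \frac{56}{425} e_{13} + \frac{21}{85} e_{23}. Key observation: the double cover Spin(3) -> SO(3) sends R and -R to the same matrix (trace -\frac{33169}{180625} here), so the stated sign of the e_{13} coefficient is what selects one sheet.
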